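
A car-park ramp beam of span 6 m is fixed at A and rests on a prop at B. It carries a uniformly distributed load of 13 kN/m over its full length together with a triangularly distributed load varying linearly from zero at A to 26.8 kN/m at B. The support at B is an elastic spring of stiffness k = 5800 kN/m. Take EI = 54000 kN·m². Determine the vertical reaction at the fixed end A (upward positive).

R_A = 93.34 kN

Choose R_B as the redundant. The primary structure is the cantilever fixed at A.
Free-end deflection of the primary structure under the applied loading (downward +):
  UDL 13: wL⁴/(8EI) = 2106/EI
  triangular load, peak 26.8 at the free end: 11w₀L⁴/(120EI) = 3184/EI
  δ_0 = 5290/EI
Flexibility coefficient — unit upward force at B: δ_{BB} = L³/(3EI) = 72/EI.
With EI = 54000 kN·m²: δ_0 = 0.09796 m and δ_{BB} = 0.001333 m/kN.
Compatibility — the spring shortens by R_B/k under the reaction it provides: δ_0 − R_B·δ_{BB} = R_B/k. With 1/k = 0.000172 m/kN, R_B = δ_0 / (δ_{BB} + 1/k) = 0.09796 / (0.001333 + 0.000172) = 65.06 kN.
Vertical equilibrium: R_A = ΣP − R_B = 158.4 − 65.06 = 93.34 kN.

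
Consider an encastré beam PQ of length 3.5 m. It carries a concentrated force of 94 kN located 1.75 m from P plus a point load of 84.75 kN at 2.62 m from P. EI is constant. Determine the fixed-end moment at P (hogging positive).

M_P = 55.16 kN·m

Take the two fixed-end moments M_P, M_Q as redundants; the released structure is the simple span PQ.
On the primary (simply-supported) span, the end slopes from the loading are:
  at P: point load 94 at a = 1.75: Pab(L + b)/(6LEI) = 71.97/EI
  at Q: point load 94 at a = 1.75: Pab(L + a)/(6LEI) = 71.97/EI
  at P: point load 84.75 at a = 2.62: Pab(L + b)/(6LEI) = 40.75/EI
  at Q: point load 84.75 at a = 2.62: Pab(L + a)/(6LEI) = 56.95/EI
  θ_P0 = 112.7/EI,  θ_Q0 = 128.9/EI
Flexibility coefficients: a unit moment at one end gives L/(3EI) there and L/(6EI) at the far end, so f₁₁ = f₂₂ = 1.167/EI and f₁₂ = f₂₁ = 0.5833/EI.
Compatibility — zero rotation at each built-in end:
  1.167 M_P + 0.5833 M_Q = 112.7
  0.5833 M_P + 1.167 M_Q = 128.9
Solving the pair gives M_P = 55.16 kN·m and M_Q = 82.92 kN·m (hogging).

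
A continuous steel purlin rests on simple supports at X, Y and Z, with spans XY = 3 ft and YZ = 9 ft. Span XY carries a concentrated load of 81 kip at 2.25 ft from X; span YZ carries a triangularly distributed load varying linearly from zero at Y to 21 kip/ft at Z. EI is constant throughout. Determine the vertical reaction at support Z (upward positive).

Release continuity at Y by inserting a hinge; the redundant is the internal moment M_Y. The primary structure is two simply-supported spans XY and YZ.
End slopes at the hinge Y, treating each span as simply supported:
  span XY: point load 81 at a = 2.25: Pab(L + a)/(6LEI) = 39.87/EI
  span YZ: triangular load, peak 21: 7w₀L³/(360EI) = 297.7/EI
  relative rotation θ_0 = (39.87 + 297.7)/EI = 337.5/EI
A unit hogging moment at Y produces rotation L₁/(3EI) + L₂/(3EI) = 4/EI.
Compatibility: M_Y·(L₁+L₂)/(3EI) = θ_0, giving M_Y = 84.39 kip·ft (hogging).
Span YZ, ΣM about Z: R_Y^{YZ}·9 = 283.5 + 84.39, so R_Y^{YZ} = 40.88 kip and R_Z = 94.5 − 40.88 = 53.62 kip.

R_Z = 53.62 kip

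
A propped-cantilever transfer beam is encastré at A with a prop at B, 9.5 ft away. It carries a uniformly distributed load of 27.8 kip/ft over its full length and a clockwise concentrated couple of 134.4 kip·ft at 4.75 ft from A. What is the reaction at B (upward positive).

R_B = 115 kip

Remove the prop at B; the released (primary) structure is a cantilever built in at A.
Free-end deflection of the primary structure under the applied loading (downward +):
  UDL 27.8: wL⁴/(8EI) = 28304/EI
  clockwise couple 134.4 at a = 4.75: M₀a(2L − a)/(2EI) = 4549/EI
  δ_0 = 32853/EI
Tip deflection under a unit load at B: L³/(3EI) = 285.8/EI.
Compatibility at B: δ_0 − R_B·δ_{BB} = 0, so R_B = 32853/285.8 = 115 kip.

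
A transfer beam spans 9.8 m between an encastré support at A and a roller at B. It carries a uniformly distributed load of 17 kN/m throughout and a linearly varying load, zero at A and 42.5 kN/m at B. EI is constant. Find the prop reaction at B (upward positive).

Take the reaction at B as the redundant and release it; the primary structure is a cantilever fixed at A.
Free-end deflection of the primary structure under the applied loading (downward +):
  UDL 17: wL⁴/(8EI) = 19600/EI
  triangular load, peak 42.5 at the free end: 11w₀L⁴/(120EI) = 35934/EI
  δ_0 = 55534/EI
Tip deflection under a unit load at B: L³/(3EI) = 313.7/EI.
Compatibility at B: δ_0 − R_B·δ_{BB} = 0, so R_B = 55534/313.7 = 177 kN.

R_B = 177 kN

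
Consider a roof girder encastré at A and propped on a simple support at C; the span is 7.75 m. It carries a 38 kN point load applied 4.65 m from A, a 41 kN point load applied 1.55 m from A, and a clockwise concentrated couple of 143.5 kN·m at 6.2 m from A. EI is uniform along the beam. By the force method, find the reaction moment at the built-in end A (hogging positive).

M_A = 32.09 kN·m

Release the roller at C. Primary structure: cantilever fixed at A.
Primary-structure tip deflection at C by superposition:
  point load 38 at a = 4.65: Pa²(3L − a)/(6EI) = 2547/EI
  point load 41 at a = 1.55: Pa²(3L − a)/(6EI) = 356.3/EI
  clockwise couple 143.5 at a = 6.2: M₀a(2L − a)/(2EI) = 4137/EI
  δ_0 = 7040/EI
Tip deflection under a unit load at C: L³/(3EI) = 155.2/EI.
Compatibility at C: δ_0 − R_C·δ_{CC} = 0, so R_C = 7040/155.2 = 45.38 kN.
Moment equilibrium about A: M_A = Σ(load moments about A) − R_C·L = 383.8 − 45.38×7.75 = 32.09 kN·m.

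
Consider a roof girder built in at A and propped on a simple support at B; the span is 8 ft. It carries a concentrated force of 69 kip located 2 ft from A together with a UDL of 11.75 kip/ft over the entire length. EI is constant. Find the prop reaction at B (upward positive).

R_B = 41.18 kip

Take the reaction at B as the redundant and release it; the primary structure is a cantilever fixed at A.
Downward deflection at the released point B due to the loads:
  point load 69 at a = 2: Pa²(3L − a)/(6EI) = 1012/EI
  UDL 11.75: wL⁴/(8EI) = 6016/EI
  δ_0 = 7028/EI
Flexibility coefficient — unit upward force at B: δ_{BB} = L³/(3EI) = 170.7/EI.
The prop prevents deflection at B: R_B = δ_0/δ_{BB} = 7028/170.7 = 41.18 kip.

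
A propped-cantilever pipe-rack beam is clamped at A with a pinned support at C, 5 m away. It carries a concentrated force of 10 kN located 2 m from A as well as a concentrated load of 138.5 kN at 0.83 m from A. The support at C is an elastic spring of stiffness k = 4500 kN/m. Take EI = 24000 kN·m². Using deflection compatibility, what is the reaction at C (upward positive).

Release the roller at C. Primary structure: cantilever fixed at A.
Deflection at C on the released cantilever, summing each load's contribution:
  point load 10 at a = 2: Pa²(3L − a)/(6EI) = 86.67/EI
  point load 138.5 at a = 0.83: Pa²(3L − a)/(6EI) = 225.3/EI
  δ_0 = 312/EI
Flexibility coefficient — unit upward force at C: δ_{CC} = L³/(3EI) = 41.67/EI.
With EI = 24000 kN·m²: δ_0 = 0.013 m and δ_{CC} = 0.001736 m/kN.
Compatibility — the spring shortens by R_C/k under the reaction it provides: δ_0 − R_C·δ_{CC} = R_C/k. With 1/k = 0.000222 m/kN, R_C = δ_0 / (δ_{CC} + 1/k) = 0.013 / (0.001736 + 0.000222) = 6.638 kN.

R_C = 6.638 kN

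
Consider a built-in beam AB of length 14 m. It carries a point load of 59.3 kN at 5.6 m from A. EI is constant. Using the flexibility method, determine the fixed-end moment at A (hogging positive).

Release both end moments; the primary structure is a simply-supported span AB with redundants M_A and M_B.
On the primary (simply-supported) span, the end slopes from the loading are:
  at A: point load 59.3 at a = 5.6: Pab(L + b)/(6LEI) = 743.9/EI
  at B: point load 59.3 at a = 5.6: Pab(L + a)/(6LEI) = 650.9/EI
  θ_A0 = 743.9/EI,  θ_B0 = 650.9/EI
Flexibility coefficients: a unit moment at one end gives L/(3EI) there and L/(6EI) at the far end, so f₁₁ = f₂₂ = 4.667/EI and f₁₂ = f₂₁ = 2.333/EI.
Compatibility — zero rotation at each built-in end:
  4.667 M_A + 2.333 M_B = 743.9
  2.333 M_A + 4.667 M_B = 650.9
Solving the pair gives M_A = 119.5 kN·m and M_B = 79.7 kN·m (hogging).

M_A = 119.5 kN·m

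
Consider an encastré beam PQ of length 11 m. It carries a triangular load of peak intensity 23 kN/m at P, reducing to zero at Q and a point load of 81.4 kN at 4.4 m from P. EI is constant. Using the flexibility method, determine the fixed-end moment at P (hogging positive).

M_P = 268.1 kN·m

Release both end moments; the primary structure is a simply-supported span PQ with redundants M_P and M_Q.
On the primary (simply-supported) span, the end slopes from the loading are:
  at P: triangular load, peak 23: w₀L³/(45EI) = 680.3/EI
  at Q: triangular load, peak 23: 7w₀L³/(360EI) = 595.3/EI
  at P: point load 81.4 at a = 4.4: Pab(L + b)/(6LEI) = 630.4/EI
  at Q: point load 81.4 at a = 4.4: Pab(L + a)/(6LEI) = 551.6/EI
  θ_P0 = 1311/EI,  θ_Q0 = 1147/EI
Flexibility coefficients: a unit moment at one end gives L/(3EI) there and L/(6EI) at the far end, so f₁₁ = f₂₂ = 3.667/EI and f₁₂ = f₂₁ = 1.833/EI.
Compatibility — zero rotation at each built-in end:
  3.667 M_P + 1.833 M_Q = 1311
  1.833 M_P + 3.667 M_Q = 1147
Solving the pair gives M_P = 268.1 kN·m and M_Q = 178.7 kN·m (hogging).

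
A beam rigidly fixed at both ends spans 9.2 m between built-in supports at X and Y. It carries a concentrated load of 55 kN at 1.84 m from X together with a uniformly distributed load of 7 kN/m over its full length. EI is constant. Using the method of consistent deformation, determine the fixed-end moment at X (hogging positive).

Release both end moments; the primary structure is a simply-supported span XY with redundants M_X and M_Y.
Simple-span end rotations at X and Y under the given loads:
  at X: point load 55 at a = 1.84: Pab(L + b)/(6LEI) = 223.4/EI
  at Y: point load 55 at a = 1.84: Pab(L + a)/(6LEI) = 149/EI
  at X: UDL 7: wL³/(24EI) = 227.1/EI
  at Y: UDL 7: wL³/(24EI) = 227.1/EI
  θ_X0 = 450.6/EI,  θ_Y0 = 376.1/EI
Flexibility coefficients: a unit moment at one end gives L/(3EI) there and L/(6EI) at the far end, so f₁₁ = f₂₂ = 3.067/EI and f₁₂ = f₂₁ = 1.533/EI.
Compatibility — zero rotation at each built-in end:
  3.067 M_X + 1.533 M_Y = 450.6
  1.533 M_X + 3.067 M_Y = 376.1
Solving the pair gives M_X = 114.1 kN·m and M_Y = 65.57 kN·m (hogging).

M_X = 114.1 kN·m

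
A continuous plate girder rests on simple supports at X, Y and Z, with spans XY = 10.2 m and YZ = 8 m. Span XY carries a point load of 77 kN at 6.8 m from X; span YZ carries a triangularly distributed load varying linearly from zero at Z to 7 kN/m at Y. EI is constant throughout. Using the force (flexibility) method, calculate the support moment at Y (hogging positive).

M_Y = 94.64 kN·m

Insert a hinge at Y; M_Y is the redundant, and each span becomes simply supported.
Discontinuity in slope at Y on the released structure — sum the simple-span end rotations:
  span XY: point load 77 at a = 6.8: Pab(L + a)/(6LEI) = 494.5/EI
  span YZ: triangular load, peak 7: w₀L³/(45EI) = 79.64/EI
  relative rotation θ_0 = (494.5 + 79.64)/EI = 574.2/EI
A unit hogging moment at Y produces rotation L₁/(3EI) + L₂/(3EI) = 6.067/EI.
Compatibility: M_Y·(L₁+L₂)/(3EI) = θ_0, giving M_Y = 94.64 kN·m (hogging).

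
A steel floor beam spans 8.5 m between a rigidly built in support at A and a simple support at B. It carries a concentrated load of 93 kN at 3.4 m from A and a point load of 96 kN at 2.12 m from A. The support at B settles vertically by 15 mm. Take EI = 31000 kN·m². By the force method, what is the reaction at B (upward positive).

Release the roller at B. Primary structure: cantilever fixed at A.
Primary-structure tip deflection at B by superposition:
  point load 93 at a = 3.4: Pa²(3L − a)/(6EI) = 3960/EI
  point load 96 at a = 2.12: Pa²(3L − a)/(6EI) = 1681/EI
  δ_0 = 5641/EI
Flexibility coefficient — unit upward force at B: δ_{BB} = L³/(3EI) = 204.7/EI.
With EI = 31000 kN·m²: δ_0 = 0.18197 m and δ_{BB} = 0.006603 m/kN.
Compatibility — the beam at B must follow the support down by 0.015 m: δ_0 − R_B·δ_{BB} = 0.015, so R_B = (0.18197 − 0.015)/0.006603 = 25.29 kN.

R_B = 25.29 kN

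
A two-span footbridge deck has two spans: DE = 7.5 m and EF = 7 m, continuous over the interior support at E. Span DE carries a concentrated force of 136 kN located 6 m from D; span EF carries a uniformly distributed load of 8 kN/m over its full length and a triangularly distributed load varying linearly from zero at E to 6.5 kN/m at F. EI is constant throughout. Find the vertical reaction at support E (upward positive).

Insert a hinge at E; M_E is the redundant, and each span becomes simply supported.
End slopes at the hinge E, treating each span as simply supported:
  span DE: point load 136 at a = 6: Pab(L + a)/(6LEI) = 367.2/EI
  span EF: UDL 8: wL³/(24EI) = 114.3/EI
  span EF: triangular load, peak 6.5: 7w₀L³/(360EI) = 43.35/EI
  relative rotation θ_0 = (367.2 + 157.7)/EI = 524.9/EI
A unit hogging moment at E produces rotation L₁/(3EI) + L₂/(3EI) = 4.833/EI.
Slope continuity at E: θ_0 = M_E·4.833/EI, so M_E = 524.9/4.833 = 108.6 kN·m (hogging).
Span DE, ΣM about D with M_E applied at E: R_E^{DE}·7.5 = 816 + 108.6, so R_E^{DE} = 123.3 kN and R_D = 136 − 123.3 = 12.72 kN.
Span EF, ΣM about F: R_E^{EF}·7 = 249.1 + 108.6, so R_E^{EF} = 51.1 kN and R_F = 78.75 − 51.1 = 27.65 kN.
R_E = 123.3 + 51.1 = 174.4 kN.

R_E = 174.4 kN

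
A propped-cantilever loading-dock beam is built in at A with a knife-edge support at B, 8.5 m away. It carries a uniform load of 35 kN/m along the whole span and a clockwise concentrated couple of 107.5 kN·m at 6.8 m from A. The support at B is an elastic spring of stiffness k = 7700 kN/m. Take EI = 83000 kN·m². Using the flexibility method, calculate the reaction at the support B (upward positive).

R_B = 123.3 kN

Take the reaction at B as the redundant and release it; the primary structure is a cantilever fixed at A.
Free-end deflection of the primary structure under the applied loading (downward +):
  UDL 35: wL⁴/(8EI) = 22838/EI
  clockwise couple 107.5 at a = 6.8: M₀a(2L − a)/(2EI) = 3728/EI
  δ_0 = 26566/EI
Tip deflection under a unit load at B: L³/(3EI) = 204.7/EI.
With EI = 83000 kN·m²: δ_0 = 0.32007 m and δ_{BB} = 0.002466 m/kN.
Compatibility — the spring shortens by R_B/k under the reaction it provides: δ_0 − R_B·δ_{BB} = R_B/k. With 1/k = 0.00013 m/kN, R_B = δ_0 / (δ_{BB} + 1/k) = 0.32007 / (0.002466 + 0.00013) = 123.3 kN.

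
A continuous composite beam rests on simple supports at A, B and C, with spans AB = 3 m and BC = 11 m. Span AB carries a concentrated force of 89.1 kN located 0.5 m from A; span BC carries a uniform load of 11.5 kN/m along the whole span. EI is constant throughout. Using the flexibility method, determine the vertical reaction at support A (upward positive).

R_A = 27.15 kN

Insert a hinge at B; M_B is the redundant, and each span becomes simply supported.
Discontinuity in slope at B on the released structure — sum the simple-span end rotations:
  span AB: point load 89.1 at a = 0.5: Pab(L + a)/(6LEI) = 21.66/EI
  span BC: UDL 11.5: wL³/(24EI) = 637.8/EI
  relative rotation θ_0 = (21.66 + 637.8)/EI = 659.4/EI
A unit hogging moment at B produces rotation L₁/(3EI) + L₂/(3EI) = 4.667/EI.
Compatibility: M_B·(L₁+L₂)/(3EI) = θ_0, giving M_B = 141.3 kN·m (hogging).
Span AB, ΣM about A with M_B applied at B: R_B^{AB}·3 = 44.55 + 141.3, so R_B^{AB} = 61.95 kN and R_A = 89.1 − 61.95 = 27.15 kN.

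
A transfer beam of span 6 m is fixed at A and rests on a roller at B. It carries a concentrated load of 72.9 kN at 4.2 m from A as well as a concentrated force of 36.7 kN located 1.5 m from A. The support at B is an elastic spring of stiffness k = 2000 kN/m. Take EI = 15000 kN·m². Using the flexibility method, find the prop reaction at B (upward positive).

R_B = 40.06 kN

Choose R_B as the redundant. The primary structure is the cantilever fixed at A.
Deflection at B on the released cantilever, summing each load's contribution:
  point load 72.9 at a = 4.2: Pa²(3L − a)/(6EI) = 2958/EI
  point load 36.7 at a = 1.5: Pa²(3L − a)/(6EI) = 227.1/EI
  δ_0 = 3185/EI
Tip deflection under a unit load at B: L³/(3EI) = 72/EI.
With EI = 15000 kN·m²: δ_0 = 0.21232 m and δ_{BB} = 0.0048 m/kN.
Compatibility — the spring shortens by R_B/k under the reaction it provides: δ_0 − R_B·δ_{BB} = R_B/k. With 1/k = 0.0005 m/kN, R_B = δ_0 / (δ_{BB} + 1/k) = 0.21232 / (0.0048 + 0.0005) = 40.06 kN.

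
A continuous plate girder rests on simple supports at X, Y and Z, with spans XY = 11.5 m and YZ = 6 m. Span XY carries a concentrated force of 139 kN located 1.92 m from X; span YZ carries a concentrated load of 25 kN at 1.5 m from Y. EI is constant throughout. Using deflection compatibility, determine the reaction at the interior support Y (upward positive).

Insert a hinge at Y; M_Y is the redundant, and each span becomes simply supported.
Rotations at Y on the released spans (each span's end-slope, ×1/EI):
  span XY: point load 139 at a = 1.92: Pab(L + a)/(6LEI) = 497.3/EI
  span YZ: point load 25 at a = 1.5: Pab(L + b)/(6LEI) = 49.22/EI
  relative rotation θ_0 = (497.3 + 49.22)/EI = 546.5/EI
A unit hogging moment at Y produces rotation L₁/(3EI) + L₂/(3EI) = 5.833/EI.
Slope continuity at Y: θ_0 = M_Y·5.833/EI, so M_Y = 546.5/5.833 = 93.68 kN·m (hogging).
Span XY, ΣM about X with M_Y applied at Y: R_Y^{XY}·11.5 = 266.9 + 93.68, so R_Y^{XY} = 31.35 kN and R_X = 139 − 31.35 = 107.6 kN.
Span YZ, ΣM about Z: R_Y^{YZ}·6 = 112.5 + 93.68, so R_Y^{YZ} = 34.36 kN and R_Z = 25 − 34.36 = -9.364 kN.
R_Y = 31.35 + 34.36 = 65.72 kN.

R_Y = 65.72 kN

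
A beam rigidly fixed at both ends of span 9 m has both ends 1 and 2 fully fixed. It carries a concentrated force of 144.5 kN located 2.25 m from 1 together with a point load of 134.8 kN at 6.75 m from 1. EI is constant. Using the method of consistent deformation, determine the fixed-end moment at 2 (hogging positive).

M_2 = 231.6 kN·m

Release both end moments; the primary structure is a simply-supported span 12 with redundants M_1 and M_2.
On the primary (simply-supported) span, the end slopes from the loading are:
  at 1: point load 144.5 at a = 2.25: Pab(L + b)/(6LEI) = 640.1/EI
  at 2: point load 144.5 at a = 2.25: Pab(L + a)/(6LEI) = 457.2/EI
  at 1: point load 134.8 at a = 6.75: Pab(L + b)/(6LEI) = 426.5/EI
  at 2: point load 134.8 at a = 6.75: Pab(L + a)/(6LEI) = 597.1/EI
  θ_10 = 1067/EI,  θ_20 = 1054/EI
Flexibility coefficients: a unit moment at one end gives L/(3EI) there and L/(6EI) at the far end, so f₁₁ = f₂₂ = 3/EI and f₁₂ = f₂₁ = 1.5/EI.
Compatibility — zero rotation at each built-in end:
  3 M_1 + 1.5 M_2 = 1067
  1.5 M_1 + 3 M_2 = 1054
Solving the pair gives M_1 = 239.8 kN·m and M_2 = 231.6 kN·m (hogging).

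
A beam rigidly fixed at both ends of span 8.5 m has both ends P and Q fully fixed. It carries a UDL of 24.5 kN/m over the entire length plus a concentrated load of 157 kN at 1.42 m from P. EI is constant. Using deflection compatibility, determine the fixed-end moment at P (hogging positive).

M_P = 302.2 kN·m

Release both end moments; the primary structure is a simply-supported span PQ with redundants M_P and M_Q.
End rotations of the released simple span under the applied load (×1/EI):
  at P: UDL 24.5: wL³/(24EI) = 626.9/EI
  at Q: UDL 24.5: wL³/(24EI) = 626.9/EI
  at P: point load 157 at a = 1.42: Pab(L + b)/(6LEI) = 482.2/EI
  at Q: point load 157 at a = 1.42: Pab(L + a)/(6LEI) = 307/EI
  θ_P0 = 1109/EI,  θ_Q0 = 933.9/EI
Flexibility coefficients: a unit moment at one end gives L/(3EI) there and L/(6EI) at the far end, so f₁₁ = f₂₂ = 2.833/EI and f₁₂ = f₂₁ = 1.417/EI.
Compatibility — zero rotation at each built-in end:
  2.833 M_P + 1.417 M_Q = 1109
  1.417 M_P + 2.833 M_Q = 933.9
Solving the pair gives M_P = 302.2 kN·m and M_Q = 178.5 kN·m (hogging).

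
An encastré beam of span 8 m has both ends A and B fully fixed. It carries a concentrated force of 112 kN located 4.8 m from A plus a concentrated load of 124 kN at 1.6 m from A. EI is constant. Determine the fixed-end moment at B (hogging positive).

M_B = 160.8 kN·m

Take the two fixed-end moments M_A, M_B as redundants; the released structure is the simple span AB.
End rotations of the released simple span under the applied load (×1/EI):
  at A: point load 112 at a = 4.8: Pab(L + b)/(6LEI) = 401.4/EI
  at B: point load 112 at a = 4.8: Pab(L + a)/(6LEI) = 458.8/EI
  at A: point load 124 at a = 1.6: Pab(L + b)/(6LEI) = 380.9/EI
  at B: point load 124 at a = 1.6: Pab(L + a)/(6LEI) = 254/EI
  θ_A0 = 782.3/EI,  θ_B0 = 712.7/EI
Flexibility coefficients: a unit moment at one end gives L/(3EI) there and L/(6EI) at the far end, so f₁₁ = f₂₂ = 2.667/EI and f₁₂ = f₂₁ = 1.333/EI.
Compatibility — zero rotation at each built-in end:
  2.667 M_A + 1.333 M_B = 782.3
  1.333 M_A + 2.667 M_B = 712.7
Solving the pair gives M_A = 213 kN·m and M_B = 160.8 kN·m (hogging).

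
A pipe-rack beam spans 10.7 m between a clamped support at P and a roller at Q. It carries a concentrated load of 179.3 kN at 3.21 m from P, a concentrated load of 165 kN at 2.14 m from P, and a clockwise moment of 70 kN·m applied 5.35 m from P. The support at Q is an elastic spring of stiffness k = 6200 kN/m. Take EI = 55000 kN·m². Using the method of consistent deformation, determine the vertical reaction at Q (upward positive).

R_Q = 37.57 kN

Choose R_Q as the redundant. The primary structure is the cantilever fixed at P.
Free-end deflection of the primary structure under the applied loading (downward +):
  point load 179.3 at a = 3.21: Pa²(3L − a)/(6EI) = 8896/EI
  point load 165 at a = 2.14: Pa²(3L − a)/(6EI) = 3773/EI
  clockwise couple 70 at a = 5.35: M₀a(2L − a)/(2EI) = 3005/EI
  δ_0 = 15674/EI
Tip deflection under a unit load at Q: L³/(3EI) = 408.3/EI.
With EI = 55000 kN·m²: δ_0 = 0.28499 m and δ_{QQ} = 0.007425 m/kN.
Compatibility — the spring shortens by R_Q/k under the reaction it provides: δ_0 − R_Q·δ_{QQ} = R_Q/k. With 1/k = 0.000161 m/kN, R_Q = δ_0 / (δ_{QQ} + 1/k) = 0.28499 / (0.007425 + 0.000161) = 37.57 kN.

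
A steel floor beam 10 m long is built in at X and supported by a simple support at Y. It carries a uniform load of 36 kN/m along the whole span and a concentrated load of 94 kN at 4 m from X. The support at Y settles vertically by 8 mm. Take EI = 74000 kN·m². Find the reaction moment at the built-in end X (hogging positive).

Take the reaction at Y as the redundant and release it; the primary structure is a cantilever fixed at X.
Free-end deflection of the primary structure under the applied loading (downward +):
  UDL 36: wL⁴/(8EI) = 45000/EI
  point load 94 at a = 4: Pa²(3L − a)/(6EI) = 6517/EI
  δ_0 = 51517/EI
Tip deflection under a unit load at Y: L³/(3EI) = 333.3/EI.
With EI = 74000 kN·m²: δ_0 = 0.69618 m and δ_{YY} = 0.004505 m/kN.
Compatibility — the beam at Y must follow the support down by 0.008 m: δ_0 − R_Y·δ_{YY} = 0.008, so R_Y = (0.69618 − 0.008)/0.004505 = 152.8 kN.
Moment equilibrium about X: M_X = Σ(load moments about X) − R_Y·L = 2176 − 152.8×10 = 648.2 kN·m.

M_X = 648.2 kN·m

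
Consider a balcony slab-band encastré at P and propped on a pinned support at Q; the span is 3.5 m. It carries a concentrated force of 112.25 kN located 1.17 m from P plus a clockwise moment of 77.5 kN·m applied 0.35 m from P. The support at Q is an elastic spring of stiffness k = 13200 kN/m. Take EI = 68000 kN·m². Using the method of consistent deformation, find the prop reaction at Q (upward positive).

Take the reaction at Q as the redundant and release it; the primary structure is a cantilever fixed at P.
Primary-structure tip deflection at Q by superposition:
  point load 112.25 at a = 1.17: Pa²(3L − a)/(6EI) = 238.9/EI
  clockwise couple 77.5 at a = 0.35: M₀a(2L − a)/(2EI) = 90.19/EI
  δ_0 = 329.1/EI
Flexibility coefficient — unit upward force at Q: δ_{QQ} = L³/(3EI) = 14.29/EI.
With EI = 68000 kN·m²: δ_0 = 0.00484 m and δ_{QQ} = 0.00021 m/kN.
Compatibility — the spring shortens by R_Q/k under the reaction it provides: δ_0 − R_Q·δ_{QQ} = R_Q/k. With 1/k = 0.000076 m/kN, R_Q = δ_0 / (δ_{QQ} + 1/k) = 0.00484 / (0.00021 + 0.000076) = 16.93 kN.

R_Q = 16.93 kN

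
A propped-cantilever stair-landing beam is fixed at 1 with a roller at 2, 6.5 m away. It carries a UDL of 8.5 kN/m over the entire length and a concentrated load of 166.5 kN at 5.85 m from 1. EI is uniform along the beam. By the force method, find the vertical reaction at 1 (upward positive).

R_1 = 59.42 kN

Choose R_2 as the redundant. The primary structure is the cantilever fixed at 1.
Free-end deflection of the primary structure under the applied loading (downward +):
  UDL 8.5: wL⁴/(8EI) = 1897/EI
  point load 166.5 at a = 5.85: Pa²(3L − a)/(6EI) = 12963/EI
  δ_0 = 14860/EI
Tip deflection under a unit load at 2: L³/(3EI) = 91.54/EI.
The prop prevents deflection at 2: R_2 = δ_0/δ_{22} = 14860/91.54 = 162.3 kN.
Vertical equilibrium: R_1 = ΣP − R_2 = 221.8 − 162.3 = 59.42 kN.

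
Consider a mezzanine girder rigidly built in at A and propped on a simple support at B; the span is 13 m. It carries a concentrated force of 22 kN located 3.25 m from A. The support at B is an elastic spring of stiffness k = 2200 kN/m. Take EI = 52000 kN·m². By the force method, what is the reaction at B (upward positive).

Take the reaction at B as the redundant and release it; the primary structure is a cantilever fixed at A.
Free-end deflection of the primary structure under the applied loading (downward +):
  point load 22 at a = 3.25: Pa²(3L − a)/(6EI) = 1385/EI
Tip deflection under a unit load at B: L³/(3EI) = 732.3/EI.
With EI = 52000 kN·m²: δ_0 = 0.026626 m and δ_{BB} = 0.014083 m/kN.
Compatibility — the spring shortens by R_B/k under the reaction it provides: δ_0 − R_B·δ_{BB} = R_B/k. With 1/k = 0.000455 m/kN, R_B = δ_0 / (δ_{BB} + 1/k) = 0.026626 / (0.014083 + 0.000455) = 1.832 kN.

R_B = 1.832 kN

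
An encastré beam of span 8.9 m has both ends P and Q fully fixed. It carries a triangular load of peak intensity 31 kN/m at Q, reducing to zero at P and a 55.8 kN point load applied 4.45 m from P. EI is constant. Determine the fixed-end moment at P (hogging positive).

Release both end moments; the primary structure is a simply-supported span PQ with redundants M_P and M_Q.
End rotations of the released simple span under the applied load (×1/EI):
  at P: triangular load, peak 31: 7w₀L³/(360EI) = 424.9/EI
  at Q: triangular load, peak 31: w₀L³/(45EI) = 485.6/EI
  at P: point load 55.8 at a = 4.45: Pab(L + b)/(6LEI) = 276.2/EI
  at Q: point load 55.8 at a = 4.45: Pab(L + a)/(6LEI) = 276.2/EI
  θ_P0 = 701.2/EI,  θ_Q0 = 761.9/EI
Flexibility coefficients: a unit moment at one end gives L/(3EI) there and L/(6EI) at the far end, so f₁₁ = f₂₂ = 2.967/EI and f₁₂ = f₂₁ = 1.483/EI.
Compatibility — zero rotation at each built-in end:
  2.967 M_P + 1.483 M_Q = 701.2
  1.483 M_P + 2.967 M_Q = 761.9
Solving the pair gives M_P = 143.9 kN·m and M_Q = 184.9 kN·m (hogging).

M_P = 143.9 kN·m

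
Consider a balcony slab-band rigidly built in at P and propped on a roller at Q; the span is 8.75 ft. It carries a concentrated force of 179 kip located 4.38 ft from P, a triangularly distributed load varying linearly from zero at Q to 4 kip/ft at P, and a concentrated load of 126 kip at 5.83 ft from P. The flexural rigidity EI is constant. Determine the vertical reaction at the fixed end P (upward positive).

Release the roller at Q. Primary structure: cantilever fixed at P.
Free-end deflection of the primary structure under the applied loading (downward +):
  point load 179 at a = 4.38: Pa²(3L − a)/(6EI) = 12517/EI
  triangular load, peak 4 at the fixed end: w₀L⁴/(30EI) = 781.6/EI
  point load 126 at a = 5.83: Pa²(3L − a)/(6EI) = 14575/EI
  δ_0 = 27874/EI
Tip deflection under a unit load at Q: L³/(3EI) = 223.3/EI.
Compatibility at Q: δ_0 − R_Q·δ_{QQ} = 0, so R_Q = 27874/223.3 = 124.8 kip.
Vertical equilibrium: R_P = ΣP − R_Q = 322.5 − 124.8 = 197.7 kip.

R_P = 197.7 kip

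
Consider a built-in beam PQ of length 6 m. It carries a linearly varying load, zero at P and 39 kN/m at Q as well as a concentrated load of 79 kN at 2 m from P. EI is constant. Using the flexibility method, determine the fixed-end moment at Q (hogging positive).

Take the two fixed-end moments M_P, M_Q as redundants; the released structure is the simple span PQ.
Simple-span end rotations at P and Q under the given loads:
  at P: triangular load, peak 39: 7w₀L³/(360EI) = 163.8/EI
  at Q: triangular load, peak 39: w₀L³/(45EI) = 187.2/EI
  at P: point load 79 at a = 2: Pab(L + b)/(6LEI) = 175.6/EI
  at Q: point load 79 at a = 2: Pab(L + a)/(6LEI) = 140.4/EI
  θ_P0 = 339.4/EI,  θ_Q0 = 327.6/EI
Flexibility coefficients: a unit moment at one end gives L/(3EI) there and L/(6EI) at the far end, so f₁₁ = f₂₂ = 2/EI and f₁₂ = f₂₁ = 1/EI.
Compatibility — zero rotation at each built-in end:
  2 M_P + 1 M_Q = 339.4
  1 M_P + 2 M_Q = 327.6
Solving the pair gives M_P = 117 kN·m and M_Q = 105.3 kN·m (hogging).

M_Q = 105.3 kN·m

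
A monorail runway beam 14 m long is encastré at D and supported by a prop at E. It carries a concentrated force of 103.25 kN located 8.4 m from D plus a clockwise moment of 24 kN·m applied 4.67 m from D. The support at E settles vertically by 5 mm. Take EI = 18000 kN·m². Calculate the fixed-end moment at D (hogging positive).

M_D = 248.2 kN·m

Remove the prop at E; the released (primary) structure is a cantilever built in at D.
Free-end deflection of the primary structure under the applied loading (downward +):
  point load 103.25 at a = 8.4: Pa²(3L − a)/(6EI) = 40798/EI
  clockwise couple 24 at a = 4.67: M₀a(2L − a)/(2EI) = 1307/EI
  δ_0 = 42105/EI
Tip deflection under a unit load at E: L³/(3EI) = 914.7/EI.
With EI = 18000 kN·m²: δ_0 = 2.3392 m and δ_{EE} = 0.050815 m/kN.
Compatibility — the beam at E must follow the support down by 0.005 m: δ_0 − R_E·δ_{EE} = 0.005, so R_E = (2.3392 − 0.005)/0.050815 = 45.93 kN.
Moment equilibrium about D: M_D = Σ(load moments about D) − R_E·L = 891.3 − 45.93×14 = 248.2 kN·m.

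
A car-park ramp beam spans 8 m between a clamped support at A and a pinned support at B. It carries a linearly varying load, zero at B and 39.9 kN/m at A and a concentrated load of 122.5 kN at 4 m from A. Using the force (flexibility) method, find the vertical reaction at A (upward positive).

R_A = 211.9 kN

Release the roller at B. Primary structure: cantilever fixed at A.
Free-end deflection of the primary structure under the applied loading (downward +):
  triangular load, peak 39.9 at the fixed end: w₀L⁴/(30EI) = 5448/EI
  point load 122.5 at a = 4: Pa²(3L − a)/(6EI) = 6533/EI
  δ_0 = 11981/EI
Flexibility coefficient — unit upward force at B: δ_{BB} = L³/(3EI) = 170.7/EI.
Compatibility at B: δ_0 − R_B·δ_{BB} = 0, so R_B = 11981/170.7 = 70.2 kN.
Vertical equilibrium: R_A = ΣP − R_B = 282.1 − 70.2 = 211.9 kN.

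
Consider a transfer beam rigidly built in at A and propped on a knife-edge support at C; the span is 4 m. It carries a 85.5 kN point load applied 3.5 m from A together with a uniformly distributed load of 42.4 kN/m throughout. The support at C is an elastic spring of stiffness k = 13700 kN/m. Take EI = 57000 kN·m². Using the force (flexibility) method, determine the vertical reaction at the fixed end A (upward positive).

Choose R_C as the redundant. The primary structure is the cantilever fixed at A.
Primary-structure tip deflection at C by superposition:
  point load 85.5 at a = 3.5: Pa²(3L − a)/(6EI) = 1484/EI
  UDL 42.4: wL⁴/(8EI) = 1357/EI
  δ_0 = 2841/EI
Flexibility coefficient — unit upward force at C: δ_{CC} = L³/(3EI) = 21.33/EI.
With EI = 57000 kN·m²: δ_0 = 0.049835 m and δ_{CC} = 0.000374 m/kN.
Compatibility — the spring shortens by R_C/k under the reaction it provides: δ_0 − R_C·δ_{CC} = R_C/k. With 1/k = 0.000073 m/kN, R_C = δ_0 / (δ_{CC} + 1/k) = 0.049835 / (0.000374 + 0.000073) = 111.4 kN.
Vertical equilibrium: R_A = ΣP − R_C = 255.1 − 111.4 = 143.7 kN.

R_A = 143.7 kN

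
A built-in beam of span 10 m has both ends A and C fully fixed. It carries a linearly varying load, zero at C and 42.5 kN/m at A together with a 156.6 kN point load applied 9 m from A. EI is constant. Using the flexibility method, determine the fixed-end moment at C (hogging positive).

M_C = 268.5 kN·m

Release both end moments; the primary structure is a simply-supported span AC with redundants M_A and M_C.
End rotations of the released simple span under the applied load (×1/EI):
  at A: triangular load, peak 42.5: w₀L³/(45EI) = 944.4/EI
  at C: triangular load, peak 42.5: 7w₀L³/(360EI) = 826.4/EI
  at A: point load 156.6 at a = 9: Pab(L + b)/(6LEI) = 258.4/EI
  at C: point load 156.6 at a = 9: Pab(L + a)/(6LEI) = 446.3/EI
  θ_A0 = 1203/EI,  θ_C0 = 1273/EI
Flexibility coefficients: a unit moment at one end gives L/(3EI) there and L/(6EI) at the far end, so f₁₁ = f₂₂ = 3.333/EI and f₁₂ = f₂₁ = 1.667/EI.
Compatibility — zero rotation at each built-in end:
  3.333 M_A + 1.667 M_C = 1203
  1.667 M_A + 3.333 M_C = 1273
Solving the pair gives M_A = 226.6 kN·m and M_C = 268.5 kN·m (hogging).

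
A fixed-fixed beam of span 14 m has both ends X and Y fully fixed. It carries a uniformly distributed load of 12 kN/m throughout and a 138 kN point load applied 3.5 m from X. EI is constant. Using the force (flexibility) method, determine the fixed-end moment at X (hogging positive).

Release both end moments; the primary structure is a simply-supported span XY with redundants M_X and M_Y.
On the primary (simply-supported) span, the end slopes from the loading are:
  at X: UDL 12: wL³/(24EI) = 1372/EI
  at Y: UDL 12: wL³/(24EI) = 1372/EI
  at X: point load 138 at a = 3.5: Pab(L + b)/(6LEI) = 1479/EI
  at Y: point load 138 at a = 3.5: Pab(L + a)/(6LEI) = 1057/EI
  θ_X0 = 2851/EI,  θ_Y0 = 2429/EI
Flexibility coefficients: a unit moment at one end gives L/(3EI) there and L/(6EI) at the far end, so f₁₁ = f₂₂ = 4.667/EI and f₁₂ = f₂₁ = 2.333/EI.
Compatibility — zero rotation at each built-in end:
  4.667 M_X + 2.333 M_Y = 2851
  2.333 M_X + 4.667 M_Y = 2429
Solving the pair gives M_X = 467.7 kN·m and M_Y = 286.6 kN·m (hogging).

M_X = 467.7 kN·m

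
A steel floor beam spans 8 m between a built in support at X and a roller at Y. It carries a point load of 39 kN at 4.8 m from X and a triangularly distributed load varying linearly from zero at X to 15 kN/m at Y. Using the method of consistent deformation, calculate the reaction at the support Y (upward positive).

Take the reaction at Y as the redundant and release it; the primary structure is a cantilever fixed at X.
Free-end deflection of the primary structure under the applied loading (downward +):
  point load 39 at a = 4.8: Pa²(3L − a)/(6EI) = 2875/EI
  triangular load, peak 15 at the free end: 11w₀L⁴/(120EI) = 5632/EI
  δ_0 = 8507/EI
Tip deflection under a unit load at Y: L³/(3EI) = 170.7/EI.
Compatibility at Y: δ_0 − R_Y·δ_{YY} = 0, so R_Y = 8507/170.7 = 49.85 kN.

R_Y = 49.85 kN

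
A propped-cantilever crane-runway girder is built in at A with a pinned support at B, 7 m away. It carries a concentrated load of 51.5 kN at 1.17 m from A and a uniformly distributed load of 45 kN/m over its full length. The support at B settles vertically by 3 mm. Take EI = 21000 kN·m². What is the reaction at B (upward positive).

R_B = 119.6 kN

Remove the prop at B; the released (primary) structure is a cantilever built in at A.
Deflection at B on the released cantilever, summing each load's contribution:
  point load 51.5 at a = 1.17: Pa²(3L − a)/(6EI) = 233/EI
  UDL 45: wL⁴/(8EI) = 13506/EI
  δ_0 = 13739/EI
Flexibility coefficient — unit upward force at B: δ_{BB} = L³/(3EI) = 114.3/EI.
With EI = 21000 kN·m²: δ_0 = 0.65422 m and δ_{BB} = 0.005444 m/kN.
Compatibility — the beam at B must follow the support down by 0.003 m: δ_0 − R_B·δ_{BB} = 0.003, so R_B = (0.65422 − 0.003)/0.005444 = 119.6 kN.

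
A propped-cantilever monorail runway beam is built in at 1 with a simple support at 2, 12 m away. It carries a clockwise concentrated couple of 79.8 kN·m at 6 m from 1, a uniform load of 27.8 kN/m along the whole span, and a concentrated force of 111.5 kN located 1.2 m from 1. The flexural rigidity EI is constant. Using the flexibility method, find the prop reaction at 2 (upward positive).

Choose R_2 as the redundant. The primary structure is the cantilever fixed at 1.
Deflection at 2 on the released cantilever, summing each load's contribution:
  clockwise couple 79.8 at a = 6: M₀a(2L − a)/(2EI) = 4309/EI
  UDL 27.8: wL⁴/(8EI) = 72058/EI
  point load 111.5 at a = 1.2: Pa²(3L − a)/(6EI) = 931.2/EI
  δ_0 = 77298/EI
Tip deflection under a unit load at 2: L³/(3EI) = 576/EI.
The prop prevents deflection at 2: R_2 = δ_0/δ_{22} = 77298/576 = 134.2 kN.

R_2 = 134.2 kN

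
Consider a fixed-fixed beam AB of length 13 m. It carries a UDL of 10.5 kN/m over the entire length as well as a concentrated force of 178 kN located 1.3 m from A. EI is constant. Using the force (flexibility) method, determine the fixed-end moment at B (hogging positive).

M_B = 168.7 kN·m

Release both end moments; the primary structure is a simply-supported span AB with redundants M_A and M_B.
End rotations of the released simple span under the applied load (×1/EI):
  at A: UDL 10.5: wL³/(24EI) = 961.2/EI
  at B: UDL 10.5: wL³/(24EI) = 961.2/EI
  at A: point load 178 at a = 1.3: Pab(L + b)/(6LEI) = 857.3/EI
  at B: point load 178 at a = 1.3: Pab(L + a)/(6LEI) = 496.4/EI
  θ_A0 = 1819/EI,  θ_B0 = 1458/EI
Flexibility coefficients: a unit moment at one end gives L/(3EI) there and L/(6EI) at the far end, so f₁₁ = f₂₂ = 4.333/EI and f₁₂ = f₂₁ = 2.167/EI.
Compatibility — zero rotation at each built-in end:
  4.333 M_A + 2.167 M_B = 1819
  2.167 M_A + 4.333 M_B = 1458
Solving the pair gives M_A = 335.3 kN·m and M_B = 168.7 kN·m (hogging).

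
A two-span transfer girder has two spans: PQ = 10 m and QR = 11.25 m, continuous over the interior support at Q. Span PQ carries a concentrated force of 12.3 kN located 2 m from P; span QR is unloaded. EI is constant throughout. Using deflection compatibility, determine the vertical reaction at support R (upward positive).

R_R = -0.4939 kN

Take M_Q as the redundant. Released structure: two simple spans PQ and QR with a hinge at Q.
End slopes at the hinge Q, treating each span as simply supported:
  span PQ: point load 12.3 at a = 2: Pab(L + a)/(6LEI) = 39.36/EI
  relative rotation θ_0 = (39.36 + 0)/EI = 39.36/EI
A unit hogging moment at Q produces rotation L₁/(3EI) + L₂/(3EI) = 7.083/EI.
Compatibility: M_Q·(L₁+L₂)/(3EI) = θ_0, giving M_Q = 5.557 kN·m (hogging).
Span QR, ΣM about R: R_Q^{QR}·11.25 = 0 + 5.557, so R_Q^{QR} = 0.4939 kN and R_R = 0 − 0.4939 = -0.4939 kN.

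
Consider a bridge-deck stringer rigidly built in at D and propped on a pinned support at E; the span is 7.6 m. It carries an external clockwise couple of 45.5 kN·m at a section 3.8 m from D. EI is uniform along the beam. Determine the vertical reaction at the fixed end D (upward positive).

R_D = -6.735 kN

Release the roller at E. Primary structure: cantilever fixed at D.
Deflection at E on the released cantilever, summing each load's contribution:
  clockwise couple 45.5 at a = 3.8: M₀a(2L − a)/(2EI) = 985.5/EI
Flexibility coefficient — unit upward force at E: δ_{EE} = L³/(3EI) = 146.3/EI.
Compatibility at E: δ_0 − R_E·δ_{EE} = 0, so R_E = 985.5/146.3 = 6.735 kN.
Vertical equilibrium: R_D = ΣP − R_E = 0 − 6.735 = -6.735 kN.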